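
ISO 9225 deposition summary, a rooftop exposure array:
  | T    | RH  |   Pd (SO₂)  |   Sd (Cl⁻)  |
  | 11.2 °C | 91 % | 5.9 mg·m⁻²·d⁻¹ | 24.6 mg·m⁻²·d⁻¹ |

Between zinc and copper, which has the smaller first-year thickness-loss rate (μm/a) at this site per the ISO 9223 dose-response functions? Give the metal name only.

zinc: temperature factor f = -0.071·(1.2) = -0.0852
  Pd branch = 0.0129·Pd^0.44·e^(0.046·RH+f) = 1.701 μm/a
  Cl⁻ term: 0.0175·24.6^0.57·exp(0.008·91+0.085·11.2) = 0.5828
  r_corr = 1.701 + 0.5828 = 2.284 μm/a
copper: f(T) = -0.080·(T−10) [T>10 °C] = -0.0960
  Pd branch = 0.0053·Pd^0.26·e^(0.059·RH+f) = 1.64 μm/a
  Sd branch = 0.01025·Sd^0.27·e^(0.036·RH+0.049·T) = 1.115 μm/a
  r_corr = 1.64 + 1.115 = 2.755 μm/a
Ordering by μm/a: copper (2.75) > zinc (2.28)

zinc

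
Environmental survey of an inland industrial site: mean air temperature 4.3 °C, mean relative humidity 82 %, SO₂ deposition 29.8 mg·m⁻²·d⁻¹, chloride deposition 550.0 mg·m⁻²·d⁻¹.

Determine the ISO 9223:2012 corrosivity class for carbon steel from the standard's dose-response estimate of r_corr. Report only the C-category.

C5

carbon steel: T≤10 °C ⇒ hinge +0.150·(4.3−10) = -0.8550
  Pd branch = 1.77·Pd^0.52·e^(0.02·RH+f) = 22.67 μm/a
  Sd branch = 0.102·Sd^0.62·e^(0.033·RH+0.04·T) = 90.68 μm/a
  sum: 22.67 + 90.68 → r_corr = 113.4 μm/a
113 μm/a falls in (80, 200] for carbon steel → category C5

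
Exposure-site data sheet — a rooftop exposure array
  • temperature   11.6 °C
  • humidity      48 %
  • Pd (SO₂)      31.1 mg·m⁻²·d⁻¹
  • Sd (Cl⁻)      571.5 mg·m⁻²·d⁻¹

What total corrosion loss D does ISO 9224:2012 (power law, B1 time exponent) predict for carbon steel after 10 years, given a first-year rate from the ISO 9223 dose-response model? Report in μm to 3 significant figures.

carbon steel: temperature factor f = -0.054·(1.6) = -0.0864
  Pd branch = 1.77·Pd^0.52·e^(0.02·RH+f) = 25.33 μm/a
  Cl⁻ term: 0.102·571.5^0.62·exp(0.033·48+0.04·11.6) = 40.49
  r_corr = 25.33 + 40.49 = 65.82 μm/a
Long-term exponent b (ISO 9224 Table 2, B1) = 0.523
  D(10) = 65.82 × 10^0.523 = 65.82 × 3.334 = 219.5 μm

D(10) = 219 μm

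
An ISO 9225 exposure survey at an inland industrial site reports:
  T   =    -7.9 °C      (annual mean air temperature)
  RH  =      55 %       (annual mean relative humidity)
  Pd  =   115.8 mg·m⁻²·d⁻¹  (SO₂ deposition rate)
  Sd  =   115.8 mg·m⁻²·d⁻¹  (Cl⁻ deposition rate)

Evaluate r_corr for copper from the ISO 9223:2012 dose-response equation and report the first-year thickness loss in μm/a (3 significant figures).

r_corr = 0.231 μm/a

copper: f(T) = +0.126·(T−10) [T≤10 °C] = -2.2554
  sulphur-dioxide contribution → 0.04905 μm/a
  chloride contribution → 0.1818 μm/a
  ⇒ r_corr(copper) = 0.2309 μm/a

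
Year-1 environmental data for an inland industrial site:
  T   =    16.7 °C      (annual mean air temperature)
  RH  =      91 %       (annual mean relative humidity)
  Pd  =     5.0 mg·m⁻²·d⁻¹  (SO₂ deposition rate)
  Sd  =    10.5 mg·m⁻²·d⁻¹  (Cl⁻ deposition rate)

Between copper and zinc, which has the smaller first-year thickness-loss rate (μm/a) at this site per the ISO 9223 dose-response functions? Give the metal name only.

copper: f(T) = -0.080·(T−10) [T>10 °C] = -0.5360
  sulphur-dioxide contribution → 1.011 μm/a
  chloride contribution → 1.16 μm/a
  ⇒ r_corr(copper) = 2.172 μm/a
zinc: f(T) = -0.071·(T−10) [T>10 °C] = -0.4757
  sulphur-dioxide contribution → 1.07 μm/a
  chloride contribution → 0.5725 μm/a
  ⇒ r_corr(zinc) = 1.643 μm/a
Ordering by μm/a: copper (2.17) > zinc (1.64)

zinc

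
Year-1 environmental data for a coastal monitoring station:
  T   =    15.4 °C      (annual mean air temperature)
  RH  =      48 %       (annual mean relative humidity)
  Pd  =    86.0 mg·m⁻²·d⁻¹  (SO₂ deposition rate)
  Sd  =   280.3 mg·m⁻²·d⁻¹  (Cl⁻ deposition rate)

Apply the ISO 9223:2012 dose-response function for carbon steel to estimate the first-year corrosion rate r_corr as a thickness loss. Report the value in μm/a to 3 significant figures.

r_corr = 65.3 μm/a

carbon steel: f(T) = -0.054·(T−10) [T>10 °C] = -0.2916
  sulphur-dioxide contribution → 35.01 μm/a
  chloride contribution → 30.31 μm/a
  total first-year rate 65.32 μm/a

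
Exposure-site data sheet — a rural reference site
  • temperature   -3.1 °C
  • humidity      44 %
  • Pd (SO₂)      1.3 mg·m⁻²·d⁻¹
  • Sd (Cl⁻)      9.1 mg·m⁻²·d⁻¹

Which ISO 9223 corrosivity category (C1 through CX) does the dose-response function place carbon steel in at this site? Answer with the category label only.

carbon steel: f(T) = +0.150·(T−10) [T≤10 °C] = -1.9650
  SO₂ term: 1.77·1.3^0.52·exp(0.02·44-1.9650) = 0.6855
  Sd branch = 0.102·Sd^0.62·e^(0.033·RH+0.04·T) = 1.513 μm/a
  sum: 0.6855 + 1.513 → r_corr = 2.199 μm/a
ISO 9223 Table 2 (carbon steel): 1.3 < 2.2 ≤ 25 μm/a ⇒ C2

C2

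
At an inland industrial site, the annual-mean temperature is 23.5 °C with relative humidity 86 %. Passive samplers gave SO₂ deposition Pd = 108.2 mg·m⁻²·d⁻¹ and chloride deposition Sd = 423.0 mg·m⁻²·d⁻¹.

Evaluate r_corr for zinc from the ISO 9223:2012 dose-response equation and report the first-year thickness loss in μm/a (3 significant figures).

zinc: T>10 °C ⇒ hinge -0.071·(23.5−10) = -0.9585
  SO₂ term: 0.0129·108.2^0.44·exp(0.046·86-0.9585) = 2.03
  Sd branch = 0.0175·Sd^0.57·e^(0.008·RH+0.085·T) = 8.06 μm/a
  sum: 2.03 + 8.06 → r_corr = 10.09 μm/a

r_corr = 10.1 μm/a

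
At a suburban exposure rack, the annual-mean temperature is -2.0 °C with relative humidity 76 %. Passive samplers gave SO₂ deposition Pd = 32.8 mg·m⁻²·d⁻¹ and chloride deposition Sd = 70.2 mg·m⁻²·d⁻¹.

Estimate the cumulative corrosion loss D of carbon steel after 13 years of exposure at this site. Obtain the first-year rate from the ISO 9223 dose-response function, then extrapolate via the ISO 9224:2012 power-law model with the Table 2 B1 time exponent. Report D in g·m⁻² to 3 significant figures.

D(13) = 731 g·m⁻²

carbon steel: T≤10 °C ⇒ hinge +0.150·(-2.0−10) = -1.8000
  sulphur-dioxide contribution → 8.215 μm/a
  chloride contribution → 16.14 μm/a
  ⇒ r_corr(carbon steel) = 24.35 μm/a
ISO 9224: D(t) = r_corr · t^b with b = 0.523 (carbon steel, B1)
  D(13) = 24.35 × 13^0.523 = 24.35 × 3.825 = 93.14 μm
  Mass loss = 93.14 μm × 7.85 g/cm³ = 731.1 g·m⁻²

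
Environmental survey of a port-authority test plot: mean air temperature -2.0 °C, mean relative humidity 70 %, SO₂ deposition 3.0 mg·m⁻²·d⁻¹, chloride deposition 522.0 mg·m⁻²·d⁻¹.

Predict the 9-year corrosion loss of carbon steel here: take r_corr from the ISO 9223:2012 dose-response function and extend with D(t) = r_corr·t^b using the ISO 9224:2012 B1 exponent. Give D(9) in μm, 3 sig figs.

carbon steel: temperature factor f = +0.150·(-12.0) = -1.8000
  SO₂ term: 1.77·3.0^0.52·exp(0.02·70-1.8000) = 2.101
  Cl⁻ term: 0.102·522.0^0.62·exp(0.033·70+0.04·-2.0) = 45.92
  r_corr = 2.101 + 45.92 = 48.02 μm/a
ISO 9224: D(t) = r_corr · t^b with b = 0.523 (carbon steel, B1)
  D(9) = 48.02 × 9^0.523 = 48.02 × 3.156 = 151.5 μm

D(9) = 152 μm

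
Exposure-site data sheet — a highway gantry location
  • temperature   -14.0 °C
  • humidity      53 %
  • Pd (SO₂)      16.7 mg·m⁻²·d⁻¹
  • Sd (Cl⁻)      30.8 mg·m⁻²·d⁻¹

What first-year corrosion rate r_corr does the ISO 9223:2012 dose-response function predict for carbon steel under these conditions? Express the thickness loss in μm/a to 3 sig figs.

r_corr = 3.41 μm/a

carbon steel: temperature factor f = +0.150·(-24.0) = -3.6000
  sulphur-dioxide contribution → 0.6035 μm/a
  chloride contribution → 2.805 μm/a
  total first-year rate 3.408 μm/a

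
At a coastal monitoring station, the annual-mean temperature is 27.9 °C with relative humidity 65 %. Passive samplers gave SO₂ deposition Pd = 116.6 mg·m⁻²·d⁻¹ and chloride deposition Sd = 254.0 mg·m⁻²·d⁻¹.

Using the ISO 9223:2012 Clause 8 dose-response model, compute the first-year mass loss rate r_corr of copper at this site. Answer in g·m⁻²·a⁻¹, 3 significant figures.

r_corr = 18.5 g·m⁻²·a⁻¹

copper: temperature factor f = -0.080·(17.9) = -1.4320
  SO₂ term: 0.0053·116.6^0.26·exp(0.059·65-1.4320) = 0.2019
  Cl⁻ term: 0.01025·254.0^0.27·exp(0.036·65+0.049·27.9) = 1.862
  sum: 0.2019 + 1.862 → r_corr = 2.064 μm/a
Convert to mass loss: 2.064 μm/a × 8.96 g/cm³ = 18.49 g·m⁻²·a⁻¹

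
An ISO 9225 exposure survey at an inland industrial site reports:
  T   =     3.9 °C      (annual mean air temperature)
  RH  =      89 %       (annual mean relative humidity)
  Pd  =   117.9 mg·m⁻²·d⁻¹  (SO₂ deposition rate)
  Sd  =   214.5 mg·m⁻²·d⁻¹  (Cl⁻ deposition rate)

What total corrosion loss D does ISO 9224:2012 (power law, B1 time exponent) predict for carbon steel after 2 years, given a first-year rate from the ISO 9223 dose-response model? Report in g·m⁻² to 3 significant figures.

D(2) = 1.27e+03 g·m⁻²

carbon steel: T≤10 °C ⇒ hinge +0.150·(3.9−10) = -0.9150
  sulphur-dioxide contribution → 50.21 μm/a
  chloride contribution → 62.71 μm/a
  total first-year rate 112.9 μm/a
Long-term exponent b (ISO 9224 Table 2, B1) = 0.523
  D(2) = 112.9 × 2^0.523 = 112.9 × 1.437 = 162.3 μm
  Mass loss = 162.3 μm × 7.85 g/cm³ = 1274 g·m⁻²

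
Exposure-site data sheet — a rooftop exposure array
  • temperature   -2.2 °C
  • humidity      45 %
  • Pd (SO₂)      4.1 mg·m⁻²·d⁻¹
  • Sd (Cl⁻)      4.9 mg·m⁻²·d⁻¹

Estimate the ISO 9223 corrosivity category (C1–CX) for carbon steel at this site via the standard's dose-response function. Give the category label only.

C2

carbon steel: temperature factor f = +0.150·(-12.2) = -1.8300
  sulphur-dioxide contribution → 1.455 μm/a
  chloride contribution → 1.105 μm/a
  total first-year rate 2.559 μm/a
Category bounds: 1.3…25 μm/a bracket r_corr ⇒ C2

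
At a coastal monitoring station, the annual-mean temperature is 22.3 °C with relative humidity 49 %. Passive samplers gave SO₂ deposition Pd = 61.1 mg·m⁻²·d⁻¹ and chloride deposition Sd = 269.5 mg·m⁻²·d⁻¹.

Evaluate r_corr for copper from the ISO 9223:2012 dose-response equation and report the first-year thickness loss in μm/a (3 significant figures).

r_corr = 0.912 μm/a

copper: temperature factor f = -0.080·(12.3) = -0.9840
  Pd branch = 0.0053·Pd^0.26·e^(0.059·RH+f) = 0.104 μm/a
  Cl⁻ term: 0.01025·269.5^0.27·exp(0.036·49+0.049·22.3) = 0.8084
  r_corr = 0.104 + 0.8084 = 0.9124 μm/a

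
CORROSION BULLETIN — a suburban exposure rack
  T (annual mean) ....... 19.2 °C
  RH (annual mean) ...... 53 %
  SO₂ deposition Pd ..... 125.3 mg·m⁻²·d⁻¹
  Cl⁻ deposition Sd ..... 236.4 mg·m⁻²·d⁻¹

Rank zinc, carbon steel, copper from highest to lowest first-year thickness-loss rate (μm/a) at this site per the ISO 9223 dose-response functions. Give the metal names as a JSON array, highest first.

zinc: f(T) = -0.071·(T−10) [T>10 °C] = -0.6532
  sulphur-dioxide contribution → 0.6439 μm/a
  chloride contribution → 3.083 μm/a
  ⇒ r_corr(zinc) = 3.727 μm/a
carbon steel: T>10 °C ⇒ hinge -0.054·(19.2−10) = -0.4968
  sulphur-dioxide contribution → 38.33 μm/a
  chloride contribution → 37.44 μm/a
  total first-year rate 75.77 μm/a
copper: temperature factor f = -0.080·(9.2) = -0.7360
  sulphur-dioxide contribution → 0.2033 μm/a
  chloride contribution → 0.7742 μm/a
  total first-year rate 0.9775 μm/a
Ordering by μm/a: carbon steel (75.8) > zinc (3.73) > copper (0.977)

["carbon steel", "zinc", "copper"]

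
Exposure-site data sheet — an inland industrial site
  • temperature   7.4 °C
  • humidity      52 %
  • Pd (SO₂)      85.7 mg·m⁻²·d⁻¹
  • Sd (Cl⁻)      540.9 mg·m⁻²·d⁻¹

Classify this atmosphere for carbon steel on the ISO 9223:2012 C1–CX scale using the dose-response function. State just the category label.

C4

carbon steel: temperature factor f = +0.150·(-2.6) = -0.3900
  SO₂ term: 1.77·85.7^0.52·exp(0.02·52-0.3900) = 34.31
  Cl⁻ term: 0.102·540.9^0.62·exp(0.033·52+0.04·7.4) = 37.75
  r_corr = 34.31 + 37.75 = 72.06 μm/a
ISO 9223 Table 2 (carbon steel): 50 < 72.1 ≤ 80 μm/a ⇒ C4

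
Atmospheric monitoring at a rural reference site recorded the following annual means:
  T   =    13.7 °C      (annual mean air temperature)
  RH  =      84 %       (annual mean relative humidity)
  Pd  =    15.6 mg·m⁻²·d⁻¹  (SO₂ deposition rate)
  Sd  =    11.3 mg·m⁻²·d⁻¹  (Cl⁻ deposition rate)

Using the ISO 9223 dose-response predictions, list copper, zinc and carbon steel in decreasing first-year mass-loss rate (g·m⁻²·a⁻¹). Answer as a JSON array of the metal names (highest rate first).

copper: f(T) = -0.080·(T−10) [T>10 °C] = -0.2960
  SO₂ term: 0.0053·15.6^0.26·exp(0.059·84-0.2960) = 1.144
  Sd branch = 0.01025·Sd^0.27·e^(0.036·RH+0.049·T) = 0.7942 μm/a
  r_corr = 1.144 + 0.7942 = 1.938 μm/a
  mass loss = 1.938 μm/a × 8.96 g/cm³ = 17.36 g·m⁻²·a⁻¹
zinc: T>10 °C ⇒ hinge -0.071·(13.7−10) = -0.2627
  SO₂ term: 0.0129·15.6^0.44·exp(0.046·84-0.2627) = 1.583
  Sd branch = 0.0175·Sd^0.57·e^(0.008·RH+0.085·T) = 0.4374 μm/a
  sum: 1.583 + 0.4374 → r_corr = 2.021 μm/a
  mass loss = 2.021 μm/a × 7.14 g/cm³ = 14.43 g·m⁻²·a⁻¹
carbon steel: T>10 °C ⇒ hinge -0.054·(13.7−10) = -0.1998
  Pd branch = 1.77·Pd^0.52·e^(0.02·RH+f) = 32.45 μm/a
  Sd branch = 0.102·Sd^0.62·e^(0.033·RH+0.04·T) = 12.69 μm/a
  r_corr = 32.45 + 12.69 = 45.14 μm/a
  mass loss = 45.14 μm/a × 7.85 g/cm³ = 354.3 g·m⁻²·a⁻¹
Ordering by g·m⁻²·a⁻¹: carbon steel (354) > copper (17.4) > zinc (14.4)

["carbon steel", "copper", "zinc"]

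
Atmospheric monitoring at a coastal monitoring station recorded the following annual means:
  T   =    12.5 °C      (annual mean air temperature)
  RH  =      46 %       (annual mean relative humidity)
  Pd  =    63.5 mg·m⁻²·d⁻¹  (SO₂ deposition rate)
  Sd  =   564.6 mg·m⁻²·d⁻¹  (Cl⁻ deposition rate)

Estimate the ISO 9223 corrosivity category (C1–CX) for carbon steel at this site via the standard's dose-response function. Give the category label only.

C4

carbon steel: f(T) = -0.054·(T−10) [T>10 °C] = -0.1350
  Pd branch = 1.77·Pd^0.52·e^(0.02·RH+f) = 33.6 μm/a
  Cl⁻ term: 0.102·564.6^0.62·exp(0.033·46+0.04·12.5) = 39
  sum: 33.6 + 39 → r_corr = 72.6 μm/a
72.6 μm/a falls in (50, 80] for carbon steel → category C4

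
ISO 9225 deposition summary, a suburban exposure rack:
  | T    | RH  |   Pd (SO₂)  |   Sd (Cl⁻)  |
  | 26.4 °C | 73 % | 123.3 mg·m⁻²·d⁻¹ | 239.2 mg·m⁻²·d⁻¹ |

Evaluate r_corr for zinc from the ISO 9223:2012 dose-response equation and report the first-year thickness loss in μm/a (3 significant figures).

zinc: T>10 °C ⇒ hinge -0.071·(26.4−10) = -1.1644
  Pd branch = 0.0129·Pd^0.44·e^(0.046·RH+f) = 0.9622 μm/a
  Cl⁻ term: 0.0175·239.2^0.57·exp(0.008·73+0.085·26.4) = 6.716
  sum: 0.9622 + 6.716 → r_corr = 7.678 μm/a

r_corr = 7.68 μm/a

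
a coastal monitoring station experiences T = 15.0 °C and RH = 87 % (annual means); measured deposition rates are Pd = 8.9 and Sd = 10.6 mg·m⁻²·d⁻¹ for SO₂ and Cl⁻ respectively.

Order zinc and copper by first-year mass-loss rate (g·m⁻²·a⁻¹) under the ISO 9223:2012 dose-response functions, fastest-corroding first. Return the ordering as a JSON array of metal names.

["copper", "zinc"]

zinc: T>10 °C ⇒ hinge -0.071·(15.0−10) = -0.3550
  SO₂ term: 0.0129·8.9^0.44·exp(0.046·87-0.3550) = 1.295
  Sd branch = 0.0175·Sd^0.57·e^(0.008·RH+0.085·T) = 0.4825 μm/a
  r_corr = 1.295 + 0.4825 = 1.777 μm/a
  mass loss = 1.777 μm/a × 7.14 g/cm³ = 12.69 g·m⁻²·a⁻¹
copper: f(T) = -0.080·(T−10) [T>10 °C] = -0.4000
  SO₂ term: 0.0053·8.9^0.26·exp(0.059·87-0.4000) = 1.063
  Sd branch = 0.01025·Sd^0.27·e^(0.036·RH+0.049·T) = 0.9268 μm/a
  sum: 1.063 + 0.9268 → r_corr = 1.99 μm/a
  mass loss = 1.99 μm/a × 8.96 g/cm³ = 17.83 g·m⁻²·a⁻¹
Ordering by g·m⁻²·a⁻¹: copper (17.8) > zinc (12.7)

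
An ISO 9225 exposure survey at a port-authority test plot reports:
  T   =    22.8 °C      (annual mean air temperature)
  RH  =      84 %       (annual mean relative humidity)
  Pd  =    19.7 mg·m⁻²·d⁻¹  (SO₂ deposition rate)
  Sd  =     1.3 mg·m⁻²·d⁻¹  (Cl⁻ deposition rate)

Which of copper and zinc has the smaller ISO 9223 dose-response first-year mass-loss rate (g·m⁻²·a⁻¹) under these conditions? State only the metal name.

copper: f(T) = -0.080·(T−10) [T>10 °C] = -1.0240
  sulphur-dioxide contribution → 0.5868 μm/a
  chloride contribution → 0.6918 μm/a
  total first-year rate 1.279 μm/a
  mass loss = 1.279 μm/a × 8.96 g/cm³ = 11.46 g·m⁻²·a⁻¹
zinc: T>10 °C ⇒ hinge -0.071·(22.8−10) = -0.9088
  sulphur-dioxide contribution → 0.9196 μm/a
  chloride contribution → 0.2764 μm/a
  total first-year rate 1.196 μm/a
  mass loss = 1.196 μm/a × 7.14 g/cm³ = 8.539 g·m⁻²·a⁻¹
Ordering by g·m⁻²·a⁻¹: copper (11.5) > zinc (8.54)

zinc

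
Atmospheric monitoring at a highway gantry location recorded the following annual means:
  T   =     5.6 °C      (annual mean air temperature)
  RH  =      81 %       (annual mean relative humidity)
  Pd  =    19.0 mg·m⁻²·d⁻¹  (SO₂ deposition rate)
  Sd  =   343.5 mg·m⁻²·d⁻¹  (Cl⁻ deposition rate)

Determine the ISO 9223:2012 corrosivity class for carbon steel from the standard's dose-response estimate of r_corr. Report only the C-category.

carbon steel: T≤10 °C ⇒ hinge +0.150·(5.6−10) = -0.6600
  sulphur-dioxide contribution → 21.37 μm/a
  chloride contribution → 69.03 μm/a
  ⇒ r_corr(carbon steel) = 90.4 μm/a
ISO 9223 Table 2 (carbon steel): 80 < 90.4 ≤ 200 μm/a ⇒ C5

C5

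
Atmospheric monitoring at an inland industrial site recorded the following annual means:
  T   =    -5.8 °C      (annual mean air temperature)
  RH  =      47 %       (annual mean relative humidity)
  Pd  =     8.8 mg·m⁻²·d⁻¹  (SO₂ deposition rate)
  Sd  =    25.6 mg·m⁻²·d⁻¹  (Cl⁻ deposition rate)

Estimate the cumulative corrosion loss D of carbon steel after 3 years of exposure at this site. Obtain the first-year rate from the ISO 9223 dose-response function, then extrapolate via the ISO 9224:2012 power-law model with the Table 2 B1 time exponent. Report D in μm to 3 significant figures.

D(3) = 7.39 μm

carbon steel: f(T) = +0.150·(T−10) [T≤10 °C] = -2.3700
  Pd branch = 1.77·Pd^0.52·e^(0.02·RH+f) = 1.312 μm/a
  Sd branch = 0.102·Sd^0.62·e^(0.033·RH+0.04·T) = 2.848 μm/a
  sum: 1.312 + 2.848 → r_corr = 4.16 μm/a
Long-term exponent b (ISO 9224 Table 2, B1) = 0.523
  D(3) = 4.16 × 3^0.523 = 4.16 × 1.776 = 7.39 μm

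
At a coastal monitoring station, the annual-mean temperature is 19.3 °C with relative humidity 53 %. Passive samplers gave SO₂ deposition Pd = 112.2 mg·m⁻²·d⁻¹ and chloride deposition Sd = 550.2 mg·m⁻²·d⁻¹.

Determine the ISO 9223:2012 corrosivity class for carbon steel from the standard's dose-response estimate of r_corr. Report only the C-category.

C5

carbon steel: temperature factor f = -0.054·(9.3) = -0.5022
  SO₂ term: 1.77·112.2^0.52·exp(0.02·53-0.5022) = 35.99
  Cl⁻ term: 0.102·550.2^0.62·exp(0.033·53+0.04·19.3) = 63.47
  r_corr = 35.99 + 63.47 = 99.46 μm/a
99.5 μm/a falls in (80, 200] for carbon steel → category C5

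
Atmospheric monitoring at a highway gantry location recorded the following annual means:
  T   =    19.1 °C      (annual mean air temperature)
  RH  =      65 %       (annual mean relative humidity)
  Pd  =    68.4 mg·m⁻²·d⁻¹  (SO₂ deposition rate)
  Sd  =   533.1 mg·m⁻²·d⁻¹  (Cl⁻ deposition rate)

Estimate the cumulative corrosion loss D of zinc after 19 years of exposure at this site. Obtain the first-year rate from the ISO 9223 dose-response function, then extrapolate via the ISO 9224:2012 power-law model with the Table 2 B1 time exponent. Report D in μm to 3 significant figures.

D(19) = 68.0 μm

zinc: T>10 °C ⇒ hinge -0.071·(19.1−10) = -0.6461
  SO₂ term: 0.0129·68.4^0.44·exp(0.046·65-0.6461) = 0.8629
  Sd branch = 0.0175·Sd^0.57·e^(0.008·RH+0.085·T) = 5.348 μm/a
  sum: 0.8629 + 5.348 → r_corr = 6.211 μm/a
Long-term exponent b (ISO 9224 Table 2, B1) = 0.813
  D(19) = 6.211 × 19^0.813 = 6.211 × 10.96 = 68.05 μm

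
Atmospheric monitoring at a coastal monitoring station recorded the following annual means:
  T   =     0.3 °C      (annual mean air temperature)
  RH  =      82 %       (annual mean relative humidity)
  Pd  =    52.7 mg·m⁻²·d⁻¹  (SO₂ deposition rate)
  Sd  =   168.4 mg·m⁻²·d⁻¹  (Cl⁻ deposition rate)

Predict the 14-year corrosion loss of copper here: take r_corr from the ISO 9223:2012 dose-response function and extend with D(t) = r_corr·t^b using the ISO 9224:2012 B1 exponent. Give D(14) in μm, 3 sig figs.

D(14) = 7.83 μm

copper: f(T) = +0.126·(T−10) [T≤10 °C] = -1.2222
  sulphur-dioxide contribution → 0.5524 μm/a
  chloride contribution → 0.7948 μm/a
  ⇒ r_corr(copper) = 1.347 μm/a
ISO 9224: D(t) = r_corr · t^b with b = 0.667 (copper, B1)
  D(14) = 1.347 × 14^0.667 = 1.347 × 5.814 = 7.833 μm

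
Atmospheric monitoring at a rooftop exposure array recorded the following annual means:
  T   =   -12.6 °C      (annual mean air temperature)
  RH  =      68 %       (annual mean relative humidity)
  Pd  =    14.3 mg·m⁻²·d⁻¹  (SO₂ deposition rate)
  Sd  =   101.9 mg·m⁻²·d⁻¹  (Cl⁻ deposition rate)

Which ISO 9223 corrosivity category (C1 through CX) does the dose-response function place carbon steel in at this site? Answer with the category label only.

carbon steel: T≤10 °C ⇒ hinge +0.150·(-12.6−10) = -3.3900
  Pd branch = 1.77·Pd^0.52·e^(0.02·RH+f) = 0.9271 μm/a
  Cl⁻ term: 0.102·101.9^0.62·exp(0.033·68+0.04·-12.6) = 10.22
  r_corr = 0.9271 + 10.22 = 11.14 μm/a
ISO 9223 Table 2 (carbon steel): 1.3 < 11.1 ≤ 25 μm/a ⇒ C2

C2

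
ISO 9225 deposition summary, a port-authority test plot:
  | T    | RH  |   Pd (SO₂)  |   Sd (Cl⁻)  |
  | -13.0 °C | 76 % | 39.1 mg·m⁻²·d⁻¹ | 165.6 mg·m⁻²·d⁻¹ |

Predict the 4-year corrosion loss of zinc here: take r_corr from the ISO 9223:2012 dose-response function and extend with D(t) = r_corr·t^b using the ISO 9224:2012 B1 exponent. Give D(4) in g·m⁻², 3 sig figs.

D(4) = 24.0 g·m⁻²

zinc: T≤10 °C ⇒ hinge +0.038·(-13.0−10) = -0.8740
  SO₂ term: 0.0129·39.1^0.44·exp(0.046·76-0.8740) = 0.891
  Cl⁻ term: 0.0175·165.6^0.57·exp(0.008·76+0.085·-13.0) = 0.1959
  r_corr = 0.891 + 0.1959 = 1.087 μm/a
ISO 9224: D(t) = r_corr · t^b with b = 0.813 (zinc, B1)
  D(4) = 1.087 × 4^0.813 = 1.087 × 3.087 = 3.355 μm
  Mass loss = 3.355 μm × 7.14 g/cm³ = 23.95 g·m⁻²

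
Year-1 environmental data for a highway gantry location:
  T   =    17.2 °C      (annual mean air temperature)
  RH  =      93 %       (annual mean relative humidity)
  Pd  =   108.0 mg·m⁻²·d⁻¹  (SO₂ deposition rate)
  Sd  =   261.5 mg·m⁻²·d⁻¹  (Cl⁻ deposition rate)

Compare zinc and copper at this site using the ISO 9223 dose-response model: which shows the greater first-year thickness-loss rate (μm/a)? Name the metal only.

zinc

zinc: f(T) = -0.071·(T−10) [T>10 °C] = -0.5112
  Pd branch = 0.0129·Pd^0.44·e^(0.046·RH+f) = 4.377 μm/a
  Sd branch = 0.0175·Sd^0.57·e^(0.008·RH+0.085·T) = 3.794 μm/a
  r_corr = 4.377 + 3.794 = 8.171 μm/a
copper: T>10 °C ⇒ hinge -0.080·(17.2−10) = -0.5760
  Pd branch = 0.0053·Pd^0.26·e^(0.059·RH+f) = 2.431 μm/a
  Cl⁻ term: 0.01025·261.5^0.27·exp(0.036·93+0.049·17.2) = 3.044
  r_corr = 2.431 + 3.044 = 5.475 μm/a
Ordering by μm/a: zinc (8.17) > copper (5.48)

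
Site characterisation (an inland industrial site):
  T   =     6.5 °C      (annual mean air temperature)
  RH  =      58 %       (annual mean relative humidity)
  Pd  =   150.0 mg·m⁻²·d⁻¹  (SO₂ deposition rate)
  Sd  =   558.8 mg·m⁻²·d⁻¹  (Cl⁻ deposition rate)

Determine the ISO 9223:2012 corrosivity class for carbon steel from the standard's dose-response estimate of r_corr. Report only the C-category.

C5

carbon steel: temperature factor f = +0.150·(-3.5) = -0.5250
  Pd branch = 1.77·Pd^0.52·e^(0.02·RH+f) = 45.22 μm/a
  Cl⁻ term: 0.102·558.8^0.62·exp(0.033·58+0.04·6.5) = 45.3
  r_corr = 45.22 + 45.3 = 90.51 μm/a
90.5 μm/a falls in (80, 200] for carbon steel → category C5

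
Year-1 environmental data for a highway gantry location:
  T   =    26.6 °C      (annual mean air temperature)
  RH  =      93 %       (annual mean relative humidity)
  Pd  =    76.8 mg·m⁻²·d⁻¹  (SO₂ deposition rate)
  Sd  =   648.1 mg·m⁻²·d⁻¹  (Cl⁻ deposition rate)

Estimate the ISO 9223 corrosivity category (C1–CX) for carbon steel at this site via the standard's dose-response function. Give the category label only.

carbon steel: temperature factor f = -0.054·(16.6) = -0.8964
  SO₂ term: 1.77·76.8^0.52·exp(0.02·93-0.8964) = 44.35
  Sd branch = 0.102·Sd^0.62·e^(0.033·RH+0.04·T) = 352.2 μm/a
  r_corr = 44.35 + 352.2 = 396.5 μm/a
ISO 9223 Table 2 (carbon steel): 200 < 397 ≤ 700 μm/a ⇒ CX

CX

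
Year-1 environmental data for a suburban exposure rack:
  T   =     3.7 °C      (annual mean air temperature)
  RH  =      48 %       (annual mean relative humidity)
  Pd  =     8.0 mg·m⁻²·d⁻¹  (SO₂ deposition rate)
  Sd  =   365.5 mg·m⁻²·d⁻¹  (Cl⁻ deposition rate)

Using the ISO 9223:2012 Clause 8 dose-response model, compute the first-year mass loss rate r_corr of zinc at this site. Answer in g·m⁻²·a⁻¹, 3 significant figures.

zinc: T≤10 °C ⇒ hinge +0.038·(3.7−10) = -0.2394
  sulphur-dioxide contribution → 0.2306 μm/a
  chloride contribution → 1.017 μm/a
  ⇒ r_corr(zinc) = 1.247 μm/a
Convert to mass loss: 1.247 μm/a × 7.14 g/cm³ = 8.907 g·m⁻²·a⁻¹

r_corr = 8.91 g·m⁻²·a⁻¹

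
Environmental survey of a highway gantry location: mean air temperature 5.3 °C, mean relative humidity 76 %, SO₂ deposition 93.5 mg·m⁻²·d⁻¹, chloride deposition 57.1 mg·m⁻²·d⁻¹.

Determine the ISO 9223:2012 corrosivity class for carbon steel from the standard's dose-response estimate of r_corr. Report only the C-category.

carbon steel: T≤10 °C ⇒ hinge +0.150·(5.3−10) = -0.7050
  sulphur-dioxide contribution → 42.34 μm/a
  chloride contribution → 19.01 μm/a
  total first-year rate 61.35 μm/a
ISO 9223 Table 2 (carbon steel): 50 < 61.4 ≤ 80 μm/a ⇒ C4

C4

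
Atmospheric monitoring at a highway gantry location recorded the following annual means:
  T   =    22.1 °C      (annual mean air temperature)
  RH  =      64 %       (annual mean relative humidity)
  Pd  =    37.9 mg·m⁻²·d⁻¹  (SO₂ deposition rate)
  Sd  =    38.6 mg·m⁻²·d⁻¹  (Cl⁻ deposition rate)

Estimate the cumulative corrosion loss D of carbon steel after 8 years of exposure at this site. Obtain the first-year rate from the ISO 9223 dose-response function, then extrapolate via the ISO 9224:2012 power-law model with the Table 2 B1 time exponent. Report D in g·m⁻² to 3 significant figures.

carbon steel: f(T) = -0.054·(T−10) [T>10 °C] = -0.6534
  Pd branch = 1.77·Pd^0.52·e^(0.02·RH+f) = 21.93 μm/a
  Sd branch = 0.102·Sd^0.62·e^(0.033·RH+0.04·T) = 19.65 μm/a
  sum: 21.93 + 19.65 → r_corr = 41.58 μm/a
ISO 9224: D(t) = r_corr · t^b with b = 0.523 (carbon steel, B1)
  D(8) = 41.58 × 8^0.523 = 41.58 × 2.967 = 123.4 μm
  Mass loss = 123.4 μm × 7.85 g/cm³ = 968.5 g·m⁻²

D(8) = 968 g·m⁻²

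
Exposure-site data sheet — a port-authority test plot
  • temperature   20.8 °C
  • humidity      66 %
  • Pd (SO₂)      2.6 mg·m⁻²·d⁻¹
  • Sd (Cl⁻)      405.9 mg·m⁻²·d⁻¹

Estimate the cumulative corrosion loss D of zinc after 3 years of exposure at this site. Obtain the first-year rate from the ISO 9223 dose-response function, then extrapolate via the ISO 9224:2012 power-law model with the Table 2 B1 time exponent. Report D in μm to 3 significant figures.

D(3) = 13.5 μm

zinc: temperature factor f = -0.071·(10.8) = -0.7668
  Pd branch = 0.0129·Pd^0.44·e^(0.046·RH+f) = 0.19 μm/a
  Cl⁻ term: 0.0175·405.9^0.57·exp(0.008·66+0.085·20.8) = 5.333
  sum: 0.19 + 5.333 → r_corr = 5.523 μm/a
ISO 9224: D(t) = r_corr · t^b with b = 0.813 (zinc, B1)
  D(3) = 5.523 × 3^0.813 = 5.523 × 2.443 = 13.49 μm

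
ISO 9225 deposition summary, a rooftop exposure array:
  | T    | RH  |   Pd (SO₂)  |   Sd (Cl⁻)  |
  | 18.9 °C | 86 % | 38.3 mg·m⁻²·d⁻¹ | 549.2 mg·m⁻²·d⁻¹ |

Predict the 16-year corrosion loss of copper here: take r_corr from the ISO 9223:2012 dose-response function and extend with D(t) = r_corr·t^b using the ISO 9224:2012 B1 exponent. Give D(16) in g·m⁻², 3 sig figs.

copper: f(T) = -0.080·(T−10) [T>10 °C] = -0.7120
  sulphur-dioxide contribution → 1.072 μm/a
  chloride contribution → 3.142 μm/a
  ⇒ r_corr(copper) = 4.214 μm/a
ISO 9224: D(t) = r_corr · t^b with b = 0.667 (copper, B1)
  D(16) = 4.214 × 16^0.667 = 4.214 × 6.355 = 26.78 μm
  Mass loss = 26.78 μm × 8.96 g/cm³ = 240 g·m⁻²

D(16) = 240 g·m⁻²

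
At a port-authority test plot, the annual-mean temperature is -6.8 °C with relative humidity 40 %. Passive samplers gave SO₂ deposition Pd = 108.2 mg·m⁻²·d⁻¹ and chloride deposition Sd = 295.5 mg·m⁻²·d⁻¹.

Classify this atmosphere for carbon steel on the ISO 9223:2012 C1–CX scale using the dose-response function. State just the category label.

C2

carbon steel: f(T) = +0.150·(T−10) [T≤10 °C] = -2.5200
  sulphur-dioxide contribution → 3.621 μm/a
  chloride contribution → 9.897 μm/a
  ⇒ r_corr(carbon steel) = 13.52 μm/a
Category bounds: 1.3…25 μm/a bracket r_corr ⇒ C2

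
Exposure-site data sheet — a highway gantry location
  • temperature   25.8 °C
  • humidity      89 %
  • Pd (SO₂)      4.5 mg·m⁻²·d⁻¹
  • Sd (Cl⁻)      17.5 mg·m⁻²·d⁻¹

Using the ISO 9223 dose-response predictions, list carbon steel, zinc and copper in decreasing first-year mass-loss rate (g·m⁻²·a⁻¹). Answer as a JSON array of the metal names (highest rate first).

carbon steel: temperature factor f = -0.054·(15.8) = -0.8532
  Pd branch = 1.77·Pd^0.52·e^(0.02·RH+f) = 9.776 μm/a
  Cl⁻ term: 0.102·17.5^0.62·exp(0.033·89+0.04·25.8) = 31.84
  sum: 9.776 + 31.84 → r_corr = 41.62 μm/a
  mass loss = 41.62 μm/a × 7.85 g/cm³ = 326.7 g·m⁻²·a⁻¹
zinc: temperature factor f = -0.071·(15.8) = -1.1218
  Pd branch = 0.0129·Pd^0.44·e^(0.046·RH+f) = 0.4884 μm/a
  Cl⁻ term: 0.0175·17.5^0.57·exp(0.008·89+0.085·25.8) = 1.634
  sum: 0.4884 + 1.634 → r_corr = 2.122 μm/a
  mass loss = 2.122 μm/a × 7.14 g/cm³ = 15.15 g·m⁻²·a⁻¹
copper: T>10 °C ⇒ hinge -0.080·(25.8−10) = -1.2640
  Pd branch = 0.0053·Pd^0.26·e^(0.059·RH+f) = 0.4223 μm/a
  Sd branch = 0.01025·Sd^0.27·e^(0.036·RH+0.049·T) = 1.936 μm/a
  sum: 0.4223 + 1.936 → r_corr = 2.358 μm/a
  mass loss = 2.358 μm/a × 8.96 g/cm³ = 21.13 g·m⁻²·a⁻¹
Ordering by g·m⁻²·a⁻¹: carbon steel (327) > copper (21.1) > zinc (15.2)

["carbon steel", "copper", "zinc"]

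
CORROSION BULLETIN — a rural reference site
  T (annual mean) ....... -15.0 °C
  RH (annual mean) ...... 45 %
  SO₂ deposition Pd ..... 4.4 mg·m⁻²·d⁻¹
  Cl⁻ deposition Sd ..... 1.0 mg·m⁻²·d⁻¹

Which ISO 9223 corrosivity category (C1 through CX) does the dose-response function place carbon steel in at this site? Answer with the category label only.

carbon steel: f(T) = +0.150·(T−10) [T≤10 °C] = -3.7500
  sulphur-dioxide contribution → 0.2212 μm/a
  chloride contribution → 0.2471 μm/a
  ⇒ r_corr(carbon steel) = 0.4684 μm/a
0.468 μm/a falls in (0, 1.3] for carbon steel → category C1

C1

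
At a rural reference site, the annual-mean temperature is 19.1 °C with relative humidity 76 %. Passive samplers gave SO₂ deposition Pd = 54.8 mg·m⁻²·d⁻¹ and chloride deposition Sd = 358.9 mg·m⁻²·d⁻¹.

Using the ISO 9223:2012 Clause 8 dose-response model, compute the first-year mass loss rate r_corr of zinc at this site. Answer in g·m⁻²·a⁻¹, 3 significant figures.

zinc: temperature factor f = -0.071·(9.1) = -0.6461
  sulphur-dioxide contribution → 1.298 μm/a
  chloride contribution → 4.661 μm/a
  ⇒ r_corr(zinc) = 5.959 μm/a
Convert to mass loss: 5.959 μm/a × 7.14 g/cm³ = 42.55 g·m⁻²·a⁻¹

r_corr = 42.6 g·m⁻²·a⁻¹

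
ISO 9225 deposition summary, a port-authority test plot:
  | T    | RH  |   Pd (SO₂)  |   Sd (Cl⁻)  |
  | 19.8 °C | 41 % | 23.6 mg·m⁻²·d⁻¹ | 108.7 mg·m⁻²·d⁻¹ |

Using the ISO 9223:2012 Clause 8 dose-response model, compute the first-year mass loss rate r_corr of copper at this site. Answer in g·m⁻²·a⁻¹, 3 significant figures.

copper: temperature factor f = -0.080·(9.8) = -0.7840
  Pd branch = 0.0053·Pd^0.26·e^(0.059·RH+f) = 0.06184 μm/a
  Sd branch = 0.01025·Sd^0.27·e^(0.036·RH+0.049·T) = 0.4196 μm/a
  r_corr = 0.06184 + 0.4196 = 0.4815 μm/a
Convert to mass loss: 0.4815 μm/a × 8.96 g/cm³ = 4.314 g·m⁻²·a⁻¹

r_corr = 4.31 g·m⁻²·a⁻¹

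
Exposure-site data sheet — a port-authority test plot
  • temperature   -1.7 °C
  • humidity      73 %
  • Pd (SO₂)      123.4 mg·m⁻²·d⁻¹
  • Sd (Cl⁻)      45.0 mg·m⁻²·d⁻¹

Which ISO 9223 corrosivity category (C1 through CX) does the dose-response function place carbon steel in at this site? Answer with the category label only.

carbon steel: T≤10 °C ⇒ hinge +0.150·(-1.7−10) = -1.7550
  SO₂ term: 1.77·123.4^0.52·exp(0.02·73-1.7550) = 16.12
  Cl⁻ term: 0.102·45.0^0.62·exp(0.033·73+0.04·-1.7) = 11.23
  r_corr = 16.12 + 11.23 = 27.35 μm/a
ISO 9223 Table 2 (carbon steel): 25 < 27.3 ≤ 50 μm/a ⇒ C3

C3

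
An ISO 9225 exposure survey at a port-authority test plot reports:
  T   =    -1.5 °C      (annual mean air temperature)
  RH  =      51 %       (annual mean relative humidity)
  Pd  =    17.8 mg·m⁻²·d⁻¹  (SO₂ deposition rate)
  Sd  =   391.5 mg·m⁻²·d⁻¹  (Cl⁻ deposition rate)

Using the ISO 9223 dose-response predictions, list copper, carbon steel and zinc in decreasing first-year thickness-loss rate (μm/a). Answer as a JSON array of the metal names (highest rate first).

["carbon steel", "zinc", "copper"]

copper: f(T) = +0.126·(T−10) [T≤10 °C] = -1.4490
  sulphur-dioxide contribution → 0.05332 μm/a
  chloride contribution → 0.2994 μm/a
  ⇒ r_corr(copper) = 0.3527 μm/a
carbon steel: temperature factor f = +0.150·(-11.5) = -1.7250
  sulphur-dioxide contribution → 3.909 μm/a
  chloride contribution → 20.94 μm/a
  ⇒ r_corr(carbon steel) = 24.85 μm/a
zinc: temperature factor f = +0.038·(-11.5) = -0.4370
  sulphur-dioxide contribution → 0.3089 μm/a
  chloride contribution → 0.6962 μm/a
  total first-year rate 1.005 μm/a
Ordering by μm/a: carbon steel (24.8) > zinc (1.01) > copper (0.353)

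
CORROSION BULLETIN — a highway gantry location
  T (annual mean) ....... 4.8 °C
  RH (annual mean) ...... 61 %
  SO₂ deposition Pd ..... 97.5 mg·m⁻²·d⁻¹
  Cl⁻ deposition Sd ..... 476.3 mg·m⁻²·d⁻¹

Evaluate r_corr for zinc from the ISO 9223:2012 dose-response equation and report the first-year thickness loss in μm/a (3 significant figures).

zinc: temperature factor f = +0.038·(-5.2) = -0.1976
  sulphur-dioxide contribution → 1.314 μm/a
  chloride contribution → 1.441 μm/a
  ⇒ r_corr(zinc) = 2.755 μm/a

r_corr = 2.75 μm/a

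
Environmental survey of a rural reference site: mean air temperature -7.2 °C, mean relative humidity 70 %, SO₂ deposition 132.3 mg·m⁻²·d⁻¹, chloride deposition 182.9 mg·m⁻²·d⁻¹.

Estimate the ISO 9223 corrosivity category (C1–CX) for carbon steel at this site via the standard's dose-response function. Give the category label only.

C3

carbon steel: temperature factor f = +0.150·(-17.2) = -2.5800
  SO₂ term: 1.77·132.3^0.52·exp(0.02·70-2.5800) = 6.898
  Cl⁻ term: 0.102·182.9^0.62·exp(0.033·70+0.04·-7.2) = 19.47
  sum: 6.898 + 19.47 → r_corr = 26.37 μm/a
Category bounds: 25…50 μm/a bracket r_corr ⇒ C3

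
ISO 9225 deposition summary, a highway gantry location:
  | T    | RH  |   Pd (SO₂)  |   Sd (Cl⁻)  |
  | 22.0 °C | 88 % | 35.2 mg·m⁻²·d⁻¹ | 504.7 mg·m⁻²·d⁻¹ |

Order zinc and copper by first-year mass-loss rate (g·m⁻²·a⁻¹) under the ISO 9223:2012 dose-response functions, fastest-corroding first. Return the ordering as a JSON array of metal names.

["zinc", "copper"]

zinc: temperature factor f = -0.071·(12.0) = -0.8520
  sulphur-dioxide contribution → 1.51 μm/a
  chloride contribution → 7.973 μm/a
  total first-year rate 9.484 μm/a
  mass loss = 9.484 μm/a × 7.14 g/cm³ = 67.71 g·m⁻²·a⁻¹
copper: T>10 °C ⇒ hinge -0.080·(22.0−10) = -0.9600
  sulphur-dioxide contribution → 0.9211 μm/a
  chloride contribution → 3.842 μm/a
  total first-year rate 4.763 μm/a
  mass loss = 4.763 μm/a × 8.96 g/cm³ = 42.68 g·m⁻²·a⁻¹
Ordering by g·m⁻²·a⁻¹: zinc (67.7) > copper (42.7)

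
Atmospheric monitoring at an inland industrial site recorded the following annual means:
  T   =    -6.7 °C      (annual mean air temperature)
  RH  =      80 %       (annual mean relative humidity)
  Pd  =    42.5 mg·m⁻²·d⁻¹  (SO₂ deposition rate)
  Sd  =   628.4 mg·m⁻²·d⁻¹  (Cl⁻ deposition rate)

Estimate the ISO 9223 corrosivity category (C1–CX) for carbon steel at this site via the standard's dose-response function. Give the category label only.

carbon steel: temperature factor f = +0.150·(-16.7) = -2.5050
  Pd branch = 1.77·Pd^0.52·e^(0.02·RH+f) = 5.032 μm/a
  Cl⁻ term: 0.102·628.4^0.62·exp(0.033·80+0.04·-6.7) = 59.38
  sum: 5.032 + 59.38 → r_corr = 64.41 μm/a
Category bounds: 50…80 μm/a bracket r_corr ⇒ C4

C4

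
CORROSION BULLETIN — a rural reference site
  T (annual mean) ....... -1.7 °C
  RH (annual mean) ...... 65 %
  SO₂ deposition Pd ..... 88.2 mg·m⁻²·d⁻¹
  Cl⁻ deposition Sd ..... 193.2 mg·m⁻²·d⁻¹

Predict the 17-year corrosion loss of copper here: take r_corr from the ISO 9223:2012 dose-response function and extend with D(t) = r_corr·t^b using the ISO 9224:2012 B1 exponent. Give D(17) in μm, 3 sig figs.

copper: temperature factor f = +0.126·(-11.7) = -1.4742
  Pd branch = 0.0053·Pd^0.26·e^(0.059·RH+f) = 0.18 μm/a
  Cl⁻ term: 0.01025·193.2^0.27·exp(0.036·65+0.049·-1.7) = 0.4055
  sum: 0.18 + 0.4055 → r_corr = 0.5856 μm/a
Long-term exponent b (ISO 9224 Table 2, B1) = 0.667
  D(17) = 0.5856 × 17^0.667 = 0.5856 × 6.618 = 3.875 μm

D(17) = 3.88 μm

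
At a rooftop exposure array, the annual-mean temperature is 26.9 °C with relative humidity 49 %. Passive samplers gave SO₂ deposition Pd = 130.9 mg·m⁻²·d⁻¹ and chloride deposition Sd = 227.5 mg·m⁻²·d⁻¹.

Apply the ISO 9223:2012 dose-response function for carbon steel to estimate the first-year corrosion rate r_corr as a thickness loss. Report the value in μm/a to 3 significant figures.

carbon steel: T>10 °C ⇒ hinge -0.054·(26.9−10) = -0.9126
  SO₂ term: 1.77·130.9^0.52·exp(0.02·49-0.9126) = 23.88
  Cl⁻ term: 0.102·227.5^0.62·exp(0.033·49+0.04·26.9) = 43.6
  sum: 23.88 + 43.6 → r_corr = 67.48 μm/a

r_corr = 67.5 μm/a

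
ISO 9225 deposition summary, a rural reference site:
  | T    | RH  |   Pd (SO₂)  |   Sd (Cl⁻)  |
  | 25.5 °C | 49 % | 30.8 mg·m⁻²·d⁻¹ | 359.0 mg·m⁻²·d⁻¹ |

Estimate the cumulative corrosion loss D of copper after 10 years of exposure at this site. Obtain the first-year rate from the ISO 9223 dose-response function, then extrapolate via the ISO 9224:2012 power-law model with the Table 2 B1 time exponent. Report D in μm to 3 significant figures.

D(10) = 5.06 μm

copper: temperature factor f = -0.080·(15.5) = -1.2400
  SO₂ term: 0.0053·30.8^0.26·exp(0.059·49-1.2400) = 0.06735
  Cl⁻ term: 0.01025·359.0^0.27·exp(0.036·49+0.049·25.5) = 1.022
  r_corr = 0.06735 + 1.022 = 1.089 μm/a
Power-law: D(10) = r_corr · 10^0.667
  D(10) = 1.089 × 10^0.667 = 1.089 × 4.645 = 5.059 μm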